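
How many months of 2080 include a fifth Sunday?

4

A month has five Sundays exactly when Sunday falls within its first (length − 28) days.
Jan: 31 days, starts Mon → 5 of Mon, Tue, Wed
Feb: 29 days, starts Thu → 5 of Thu
Mar: 31 days, starts Fri → 5 of Fri, Sat, Sun ✓
Apr: 30 days, starts Mon → 5 of Mon, Tue
May: 31 days, starts Wed → 5 of Wed, Thu, Fri
Jun: 30 days, starts Sat → 5 of Sat, Sun ✓
Jul: 31 days, starts Mon → 5 of Mon, Tue, Wed
Aug: 31 days, starts Thu → 5 of Thu, Fri, Sat
Sep: 30 days, starts Sun → 5 of Sun, Mon ✓
Oct: 31 days, starts Tue → 5 of Tue, Wed, Thu
Nov: 30 days, starts Fri → 5 of Fri, Sat
Dec: 31 days, starts Sun → 5 of Sun, Mon, Tue ✓
Months with five Sundays: Mar, Jun, Sep, Dec.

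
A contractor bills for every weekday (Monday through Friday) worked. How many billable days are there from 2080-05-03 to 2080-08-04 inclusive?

66

2080-05-03 is a Friday.
That's 94 days from start to end, counting both.
94 = 7 × 13 + 3, so there are 13 full weeks plus 3 extra days.
Each full week contributes 5 weekdays (Mon–Fri): 13 × 5 = 65.
The 3 extra days are Fri, Sat, Sun — 1 of them qualifies.
Total: 65 + 1 = 66.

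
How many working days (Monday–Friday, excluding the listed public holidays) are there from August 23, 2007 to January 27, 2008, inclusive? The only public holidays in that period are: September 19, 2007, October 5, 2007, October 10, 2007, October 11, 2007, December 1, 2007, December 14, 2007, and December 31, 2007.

106 working days

August 23, 2007 is a Thursday.
That's 158 days from start to end, counting both.
158 = 7 × 22 + 4, so there are 22 full weeks plus 4 extra days.
Each full week contributes 5 weekdays (Mon–Fri): 22 × 5 = 110.
The 4 extra days are Thu, Fri, Sat, Sun — 2 of them qualify.
Total: 110 + 2 = 112.
Holidays: September 19, 2007 (Wed); October 5, 2007 (Fri); October 10, 2007 (Wed); October 11, 2007 (Thu); December 1, 2007 (Sat); December 14, 2007 (Fri); December 31, 2007 (Mon).
6 of the 7 holidays fall on weekdays; the rest are weekends and were already excluded.
Business days: 112 − 6 = 106.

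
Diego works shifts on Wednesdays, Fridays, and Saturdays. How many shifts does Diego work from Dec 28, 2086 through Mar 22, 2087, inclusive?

Dec 28, 2086 is a Saturday.
From Dec 28, 2086 to Mar 22, 2087 is 85 days inclusive.
85 = 7 × 12 + 1, so there are 12 full weeks plus 1 extra day.
Each full week contributes 3 days from the set (Wed, Fri, Sat): 12 × 3 = 36.
The 1 extra day is Saturday — 1 of them qualifies.
Total: 36 + 1 = 37.

37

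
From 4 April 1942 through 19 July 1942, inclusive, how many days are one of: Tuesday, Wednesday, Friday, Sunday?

61

4 April 1942 is a Saturday.
The range spans 107 days (inclusive of both endpoints).
107 = 7 × 15 + 2, so there are 15 full weeks plus 2 extra days.
Each full week contributes 4 days from the set (Tue, Wed, Fri, Sun): 15 × 4 = 60.
The 2 extra days are Saturday, Sunday — 1 of them qualifies.
Total: 60 + 1 = 61.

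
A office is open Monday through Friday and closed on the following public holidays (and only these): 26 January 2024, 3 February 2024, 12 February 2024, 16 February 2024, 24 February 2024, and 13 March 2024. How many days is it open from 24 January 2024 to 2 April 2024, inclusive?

46

24 January 2024 is a Wednesday.
That's 70 days from start to end, counting both.
70 = 7 × 10, so the span is exactly 10 full weeks.
Each full week contributes 5 weekdays (Mon–Fri): 10 × 5 = 50.
Holidays: 26 January 2024 (Fri); 3 February 2024 (Sat); 12 February 2024 (Mon); 16 February 2024 (Fri); 24 February 2024 (Sat); 13 March 2024 (Wed).
4 of the 6 holidays fall on weekdays; the rest are weekends and were already excluded.
Business days: 50 − 4 = 46.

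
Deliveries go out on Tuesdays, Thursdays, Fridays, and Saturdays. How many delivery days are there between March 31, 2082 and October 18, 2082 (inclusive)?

116

March 31, 2082 is a Tuesday.
The range spans 202 days (inclusive of both endpoints).
202 = 7 × 28 + 6, so there are 28 full weeks plus 6 extra days.
Each full week contributes 4 days from the set (Tue, Thu, Fri, Sat): 28 × 4 = 112.
The 6 extra days are Tuesday, Wednesday, Thursday, Friday, Saturday, Sunday — 4 of them qualify.
Total: 112 + 4 = 116.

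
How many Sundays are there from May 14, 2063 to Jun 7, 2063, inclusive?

May 14, 2063 is a Monday.
That's 25 days from start to end, counting both.
25 = 7 × 3 + 4, so there are 3 full weeks plus 4 extra days.
Each full week contributes one Sunday: 3 so far.
The 4 extra days are Mon, Tue, Wed, Thu — none qualify.
Total: 3 + 0 = 3.

3 Sundays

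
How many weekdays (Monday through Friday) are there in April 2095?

Apr 1, 2095 is a Friday.
From Apr 1, 2095 to Apr 30, 2095 is 30 days inclusive.
30 = 7 × 4 + 2, so there are 4 full weeks plus 2 extra days.
Each full week contributes 5 weekdays (Mon–Fri): 4 × 5 = 20.
The 2 extra days are Fri, Sat — 1 of them qualifies.
Total: 20 + 1 = 21.

21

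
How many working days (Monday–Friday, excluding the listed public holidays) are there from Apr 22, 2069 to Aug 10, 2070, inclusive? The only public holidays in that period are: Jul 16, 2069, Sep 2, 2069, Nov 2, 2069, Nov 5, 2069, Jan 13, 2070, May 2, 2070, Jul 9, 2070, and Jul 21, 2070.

Apr 22, 2069 is a Monday.
That's 476 days from start to end, counting both.
476 = 7 × 68, so the span is exactly 68 full weeks.
Each full week contributes 5 weekdays (Mon–Fri): 68 × 5 = 340.
Total: 340.
Holidays: Jul 16, 2069 (Tue); Sep 2, 2069 (Mon); Nov 2, 2069 (Sat); Nov 5, 2069 (Tue); Jan 13, 2070 (Mon); May 2, 2070 (Fri); Jul 9, 2070 (Wed); Jul 21, 2070 (Mon).
7 of the 8 holidays fall on weekdays; the rest are weekends and were already excluded.
Business days: 340 − 7 = 333.

333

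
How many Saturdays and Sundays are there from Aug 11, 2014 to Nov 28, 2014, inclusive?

Aug 11, 2014 is a Monday.
The range spans 110 days (inclusive of both endpoints).
110 = 7 × 15 + 5, so there are 15 full weeks plus 5 extra days.
Each full week contributes 2 weekend days (Sat, Sun): 15 × 2 = 30.
The 5 extra days are Monday, Tuesday, Wednesday, Thursday, Friday — none qualify.
Total: 30 + 0 = 30.

30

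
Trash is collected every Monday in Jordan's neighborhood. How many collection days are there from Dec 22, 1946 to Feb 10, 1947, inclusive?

8

Dec 22, 1946 is a Sunday.
That's 51 days from start to end, counting both.
51 = 7 × 7 + 2, so there are 7 full weeks plus 2 extra days.
Each full week contributes one Monday: 7 so far.
The 2 extra days are Sunday, Monday — 1 of them qualifies.
Total: 7 + 1 = 8.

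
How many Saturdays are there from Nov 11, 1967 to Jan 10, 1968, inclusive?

Nov 11, 1967 is a Saturday.
That's 61 days from start to end, counting both.
61 = 7 × 8 + 5, so there are 8 full weeks plus 5 extra days.
Each full week contributes one Saturday: 8 so far.
The 5 extra days are Sat, Sun, Mon, Tue, Wed — 1 of them qualifies.
Total: 8 + 1 = 9.

9 Saturdays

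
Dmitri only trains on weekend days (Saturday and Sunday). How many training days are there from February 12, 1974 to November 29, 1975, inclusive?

February 12, 1974 is a Tuesday.
That's 656 days from start to end, counting both.
656 = 7 × 93 + 5, so there are 93 full weeks plus 5 extra days.
Each full week contributes 2 weekend days (Sat, Sun): 93 × 2 = 186.
The 5 extra days are Tue, Wed, Thu, Fri, Sat — 1 of them qualifies.
Total: 186 + 1 = 187.

187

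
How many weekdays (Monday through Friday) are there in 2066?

1 January 2066 is a Friday.
That's 365 days from start to end, counting both.
365 = 7 × 52 + 1, so there are 52 full weeks plus 1 extra day.
Each full week contributes 5 weekdays (Mon–Fri): 52 × 5 = 260.
The 1 extra day is Friday — 1 of them qualifies.
Total: 260 + 1 = 261.

261 weekdays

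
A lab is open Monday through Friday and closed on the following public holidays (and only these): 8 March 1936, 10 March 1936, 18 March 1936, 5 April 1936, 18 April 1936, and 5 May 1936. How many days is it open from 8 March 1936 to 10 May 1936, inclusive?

42

8 March 1936 is a Sunday.
The range spans 64 days (inclusive of both endpoints).
64 = 7 × 9 + 1, so there are 9 full weeks plus 1 extra day.
Each full week contributes 5 weekdays (Mon–Fri): 9 × 5 = 45.
The 1 extra day is Sun — none qualify.
Total: 45 + 0 = 45.
Holidays: 8 March 1936 (Sun); 10 March 1936 (Tue); 18 March 1936 (Wed); 5 April 1936 (Sun); 18 April 1936 (Sat); 5 May 1936 (Tue).
3 of the 6 holidays fall on weekdays; the rest are weekends and were already excluded.
Business days: 45 − 3 = 42.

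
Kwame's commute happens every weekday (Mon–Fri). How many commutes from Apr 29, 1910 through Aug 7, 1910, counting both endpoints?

71 weekdays

Apr 29, 1910 is a Friday.
That's 101 days from start to end, counting both.
101 = 7 × 14 + 3, so there are 14 full weeks plus 3 extra days.
Each full week contributes 5 weekdays (Mon–Fri): 14 × 5 = 70.
The 3 extra days are Friday, Saturday, Sunday — 1 of them qualifies.
Total: 70 + 1 = 71.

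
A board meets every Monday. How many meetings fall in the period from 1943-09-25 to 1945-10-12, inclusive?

1943-09-25 is a Saturday.
That's 749 days from start to end, counting both.
749 = 7 × 107, so the span is exactly 107 full weeks.
Each full week contributes one Monday: 107 so far.
Total: 107.

107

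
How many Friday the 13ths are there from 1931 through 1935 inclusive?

Friday-the-13ths by year:
1931: Feb, Mar, Nov
1932: May
1933: Jan, Oct
1934: Apr, Jul
1935: Sep, Dec

10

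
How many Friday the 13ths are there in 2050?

The 13th falls on a Friday when the month's 13th has weekday Fri.
Jan 13 is Thu; Feb 13 is Sun; Mar 13 is Sun; Apr 13 is Wed; May 13 is Fri ✓; Jun 13 is Mon; Jul 13 is Wed; Aug 13 is Sat; Sep 13 is Tue; Oct 13 is Thu; Nov 13 is Sun; Dec 13 is Tue.
Friday the 13ths: May.

1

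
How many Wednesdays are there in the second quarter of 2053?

April 1, 2053 is a Tuesday.
From April 1, 2053 to June 30, 2053 is 91 days inclusive.
91 = 7 × 13, so the span is exactly 13 full weeks.
Each full week contributes one Wednesday: 13 so far.

13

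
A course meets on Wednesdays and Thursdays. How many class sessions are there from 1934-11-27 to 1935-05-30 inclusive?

54

1934-11-27 is a Tuesday.
From 1934-11-27 to 1935-05-30 is 185 days inclusive.
185 = 7 × 26 + 3, so there are 26 full weeks plus 3 extra days.
Each full week contributes 2 days from the set (Wed, Thu): 26 × 2 = 52.
The 3 extra days are Tue, Wed, Thu — 2 of them qualify.
Total: 52 + 2 = 54.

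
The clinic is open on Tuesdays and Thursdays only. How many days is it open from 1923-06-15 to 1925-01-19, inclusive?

166

1923-06-15 is a Friday.
The range spans 585 days (inclusive of both endpoints).
585 = 7 × 83 + 4, so there are 83 full weeks plus 4 extra days.
Each full week contributes 2 days from the set (Tue, Thu): 83 × 2 = 166.
The 4 extra days are Fri, Sat, Sun, Mon — none qualify.
Total: 166 + 0 = 166.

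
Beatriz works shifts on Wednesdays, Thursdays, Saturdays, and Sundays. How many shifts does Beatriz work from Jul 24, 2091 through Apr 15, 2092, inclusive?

152

Jul 24, 2091 is a Tuesday.
From Jul 24, 2091 to Apr 15, 2092 is 267 days inclusive.
267 = 7 × 38 + 1, so there are 38 full weeks plus 1 extra day.
Each full week contributes 4 days from the set (Wed, Thu, Sat, Sun): 38 × 4 = 152.
The 1 extra day is Tue — none qualify.
Total: 152 + 0 = 152.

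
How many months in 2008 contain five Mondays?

4

A month has five Mondays exactly when Monday falls within its first (length − 28) days.
Jan: 31 days, starts Tue → 5 of Tue, Wed, Thu
Feb: 29 days, starts Fri → 5 of Fri
Mar: 31 days, starts Sat → 5 of Sat, Sun, Mon ✓
Apr: 30 days, starts Tue → 5 of Tue, Wed
May: 31 days, starts Thu → 5 of Thu, Fri, Sat
Jun: 30 days, starts Sun → 5 of Sun, Mon ✓
Jul: 31 days, starts Tue → 5 of Tue, Wed, Thu
Aug: 31 days, starts Fri → 5 of Fri, Sat, Sun
Sep: 30 days, starts Mon → 5 of Mon, Tue ✓
Oct: 31 days, starts Wed → 5 of Wed, Thu, Fri
Nov: 30 days, starts Sat → 5 of Sat, Sun
Dec: 31 days, starts Mon → 5 of Mon, Tue, Wed ✓
Months with five Mondays: Mar, Jun, Sep, Dec.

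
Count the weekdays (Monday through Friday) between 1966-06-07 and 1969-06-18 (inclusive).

1966-06-07 is a Tuesday.
That's 1108 days from start to end, counting both.
1108 = 7 × 158 + 2, so there are 158 full weeks plus 2 extra days.
Each full week contributes 5 weekdays (Mon–Fri): 158 × 5 = 790.
The 2 extra days are Tuesday, Wednesday — 2 of them qualify.
Total: 790 + 2 = 792.

792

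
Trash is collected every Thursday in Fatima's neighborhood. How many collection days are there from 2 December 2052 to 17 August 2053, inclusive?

37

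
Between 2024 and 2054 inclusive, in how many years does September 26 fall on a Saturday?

Day of week of September 26 in each year:
2024: Thu, 2025: Fri, 2026: Sat ✓, 2027: Sun, 2028: Tue, 2029: Wed, 2030: Thu, 2031: Fri, 2032: Sun, 2033: Mon, 2034: Tue, 2035: Wed, 2036: Fri, 2037: Sat ✓, 2038: Sun, 2039: Mon, 2040: Wed, 2041: Thu, 2042: Fri, 2043: Sat ✓, 2044: Mon, 2045: Tue, 2046: Wed, 2047: Thu, 2048: Sat ✓, 2049: Sun, 2050: Mon, 2051: Tue, 2052: Thu, 2053: Fri, 2054: Sat ✓
Saturdays: 2026, 2037, 2043, 2048, 2054.

5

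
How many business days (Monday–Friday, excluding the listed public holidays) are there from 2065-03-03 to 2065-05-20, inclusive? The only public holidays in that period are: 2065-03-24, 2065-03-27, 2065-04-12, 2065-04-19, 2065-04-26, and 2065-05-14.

54

2065-03-03 is a Tuesday.
From 2065-03-03 to 2065-05-20 is 79 days inclusive.
79 = 7 × 11 + 2, so there are 11 full weeks plus 2 extra days.
Each full week contributes 5 weekdays (Mon–Fri): 11 × 5 = 55.
The 2 extra days are Tue, Wed — 2 of them qualify.
Total: 55 + 2 = 57.
Holidays: 2065-03-24 (Tue); 2065-03-27 (Fri); 2065-04-12 (Sun); 2065-04-19 (Sun); 2065-04-26 (Sun); 2065-05-14 (Thu).
3 of the 6 holidays fall on weekdays; the rest are weekends and were already excluded.
Business days: 57 − 3 = 54.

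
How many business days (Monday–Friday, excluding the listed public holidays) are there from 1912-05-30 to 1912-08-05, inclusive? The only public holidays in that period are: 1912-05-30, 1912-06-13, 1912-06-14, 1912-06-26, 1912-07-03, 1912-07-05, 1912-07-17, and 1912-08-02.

1912-05-30 is a Thursday.
That's 68 days from start to end, counting both.
68 = 7 × 9 + 5, so there are 9 full weeks plus 5 extra days.
Each full week contributes 5 weekdays (Mon–Fri): 9 × 5 = 45.
The 5 extra days are Thursday, Friday, Saturday, Sunday, Monday — 3 of them qualify.
Total: 45 + 3 = 48.
Holidays: 1912-05-30 (Thu); 1912-06-13 (Thu); 1912-06-14 (Fri); 1912-06-26 (Wed); 1912-07-03 (Wed); 1912-07-05 (Fri); 1912-07-17 (Wed); 1912-08-02 (Fri).
All 8 holidays fall on weekdays, so subtract 8.
Business days: 48 − 8 = 40.

40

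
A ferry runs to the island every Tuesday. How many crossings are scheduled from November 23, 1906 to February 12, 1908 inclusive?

64 Tuesdays

November 23, 1906 is a Friday.
That's 447 days from start to end, counting both.
447 = 7 × 63 + 6, so there are 63 full weeks plus 6 extra days.
Each full week contributes one Tuesday: 63 so far.
The 6 extra days are Friday, Saturday, Sunday, Monday, Tuesday, Wednesday — 1 of them qualifies.
Total: 63 + 1 = 64.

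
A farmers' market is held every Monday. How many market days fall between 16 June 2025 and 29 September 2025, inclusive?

16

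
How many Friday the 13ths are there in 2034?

2

The 13th falls on a Friday when the month's 13th has weekday Fri.
Jan 13 is Fri ✓; Feb 13 is Mon; Mar 13 is Mon; Apr 13 is Thu; May 13 is Sat; Jun 13 is Tue; Jul 13 is Thu; Aug 13 is Sun; Sep 13 is Wed; Oct 13 is Fri ✓; Nov 13 is Mon; Dec 13 is Wed.
Friday the 13ths: Jan, Oct.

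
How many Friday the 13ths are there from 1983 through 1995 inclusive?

23

Friday-the-13ths by year:
1983: May
1984: Jan, Apr, Jul
1985: Sep, Dec
1986: Jun
1987: Feb, Mar, Nov
1988: May
1989: Jan, Oct
1990: Apr, Jul
1991: Sep, Dec
1992: Mar, Nov
1993: Aug
1994: May
1995: Jan, Oct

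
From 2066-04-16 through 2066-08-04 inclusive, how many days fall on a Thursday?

15

2066-04-16 is a Friday.
The range spans 111 days (inclusive of both endpoints).
111 = 7 × 15 + 6, so there are 15 full weeks plus 6 extra days.
Each full week contributes one Thursday: 15 so far.
The 6 extra days are Friday, Saturday, Sunday, Monday, Tuesday, Wednesday — none qualify.
Total: 15 + 0 = 15.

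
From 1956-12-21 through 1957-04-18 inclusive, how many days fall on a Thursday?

17

1956-12-21 is a Friday.
The range spans 119 days (inclusive of both endpoints).
119 = 7 × 17, so the span is exactly 17 full weeks.
Each full week contributes one Thursday: 17 so far.
Total: 17.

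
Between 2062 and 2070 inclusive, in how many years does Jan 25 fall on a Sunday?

1

Day of week of January 25 in each year:
2062: Wed, 2063: Thu, 2064: Fri, 2065: Sun ✓, 2066: Mon, 2067: Tue, 2068: Wed, 2069: Fri, 2070: Sat
Sundays: 2065.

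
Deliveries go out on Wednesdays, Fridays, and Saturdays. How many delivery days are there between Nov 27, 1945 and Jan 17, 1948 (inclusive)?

336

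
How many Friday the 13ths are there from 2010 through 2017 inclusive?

Friday-the-13ths by year:
2010: Aug
2011: May
2012: Jan, Apr, Jul
2013: Sep, Dec
2014: Jun
2015: Feb, Mar, Nov
2016: May
2017: Jan, Oct

14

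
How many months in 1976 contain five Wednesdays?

A month has five Wednesdays exactly when Wednesday falls within its first (length − 28) days.
Jan: 31 days, starts Thu → 5 of Thu, Fri, Sat
Feb: 29 days, starts Sun → 5 of Sun
Mar: 31 days, starts Mon → 5 of Mon, Tue, Wed ✓
Apr: 30 days, starts Thu → 5 of Thu, Fri
May: 31 days, starts Sat → 5 of Sat, Sun, Mon
Jun: 30 days, starts Tue → 5 of Tue, Wed ✓
Jul: 31 days, starts Thu → 5 of Thu, Fri, Sat
Aug: 31 days, starts Sun → 5 of Sun, Mon, Tue
Sep: 30 days, starts Wed → 5 of Wed, Thu ✓
Oct: 31 days, starts Fri → 5 of Fri, Sat, Sun
Nov: 30 days, starts Mon → 5 of Mon, Tue
Dec: 31 days, starts Wed → 5 of Wed, Thu, Fri ✓
Months with five Wednesdays: Mar, Jun, Sep, Dec.

4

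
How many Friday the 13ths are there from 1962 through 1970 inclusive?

Friday-the-13ths by year:
1962: Apr, Jul
1963: Sep, Dec
1964: Mar, Nov
1965: Aug
1966: May
1967: Jan, Oct
1968: Sep, Dec
1969: Jun
1970: Feb, Mar, Nov

16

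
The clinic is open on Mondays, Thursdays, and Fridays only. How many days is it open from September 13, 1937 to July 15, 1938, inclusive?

September 13, 1937 is a Monday.
That's 306 days from start to end, counting both.
306 = 7 × 43 + 5, so there are 43 full weeks plus 5 extra days.
Each full week contributes 3 days from the set (Mon, Thu, Fri): 43 × 3 = 129.
The 5 extra days are Mon, Tue, Wed, Thu, Fri — 3 of them qualify.
Total: 129 + 3 = 132.

132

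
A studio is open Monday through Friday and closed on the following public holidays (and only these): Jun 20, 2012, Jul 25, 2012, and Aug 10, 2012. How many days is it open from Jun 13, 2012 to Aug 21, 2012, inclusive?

Jun 13, 2012 is a Wednesday.
The range spans 70 days (inclusive of both endpoints).
70 = 7 × 10, so the span is exactly 10 full weeks.
Each full week contributes 5 weekdays (Mon–Fri): 10 × 5 = 50.
Holidays: Jun 20, 2012 (Wed); Jul 25, 2012 (Wed); Aug 10, 2012 (Fri).
All 3 holidays fall on weekdays, so subtract 3.
Business days: 50 − 3 = 47.

47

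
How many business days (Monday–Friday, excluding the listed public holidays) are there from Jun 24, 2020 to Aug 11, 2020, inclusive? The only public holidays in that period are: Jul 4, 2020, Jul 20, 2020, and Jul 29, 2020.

Jun 24, 2020 is a Wednesday.
That's 49 days from start to end, counting both.
49 = 7 × 7, so the span is exactly 7 full weeks.
Each full week contributes 5 weekdays (Mon–Fri): 7 × 5 = 35.
Total: 35.
Holidays: Jul 4, 2020 (Sat); Jul 20, 2020 (Mon); Jul 29, 2020 (Wed).
2 of the 3 holidays fall on weekdays; the rest are weekends and were already excluded.
Business days: 35 − 2 = 33.

33 business days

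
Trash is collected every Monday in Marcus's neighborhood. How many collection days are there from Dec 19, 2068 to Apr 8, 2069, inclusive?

Dec 19, 2068 is a Wednesday.
The range spans 111 days (inclusive of both endpoints).
111 = 7 × 15 + 6, so there are 15 full weeks plus 6 extra days.
Each full week contributes one Monday: 15 so far.
The 6 extra days are Wednesday, Thursday, Friday, Saturday, Sunday, Monday — 1 of them qualifies.
Total: 15 + 1 = 16.

16 Mondays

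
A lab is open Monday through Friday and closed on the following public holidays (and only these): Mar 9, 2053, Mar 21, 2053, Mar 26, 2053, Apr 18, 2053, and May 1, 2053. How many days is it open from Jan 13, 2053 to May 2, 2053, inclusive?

Jan 13, 2053 is a Monday.
From Jan 13, 2053 to May 2, 2053 is 110 days inclusive.
110 = 7 × 15 + 5, so there are 15 full weeks plus 5 extra days.
Each full week contributes 5 weekdays (Mon–Fri): 15 × 5 = 75.
The 5 extra days are Monday, Tuesday, Wednesday, Thursday, Friday — 5 of them qualify.
Total: 75 + 5 = 80.
Holidays: Mar 9, 2053 (Sun); Mar 21, 2053 (Fri); Mar 26, 2053 (Wed); Apr 18, 2053 (Fri); May 1, 2053 (Thu).
4 of the 5 holidays fall on weekdays; the rest are weekends and were already excluded.
Business days: 80 − 4 = 76.

76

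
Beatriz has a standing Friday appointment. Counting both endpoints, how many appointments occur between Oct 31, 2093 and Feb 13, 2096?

Oct 31, 2093 is a Saturday.
The range spans 836 days (inclusive of both endpoints).
836 = 7 × 119 + 3, so there are 119 full weeks plus 3 extra days.
Each full week contributes one Friday: 119 so far.
The 3 extra days are Saturday, Sunday, Monday — none qualify.
Total: 119 + 0 = 119.

119 Fridays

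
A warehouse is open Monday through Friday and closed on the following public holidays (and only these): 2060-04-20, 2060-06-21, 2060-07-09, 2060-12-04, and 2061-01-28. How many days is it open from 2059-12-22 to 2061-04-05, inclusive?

2059-12-22 is a Monday.
From 2059-12-22 to 2061-04-05 is 471 days inclusive.
471 = 7 × 67 + 2, so there are 67 full weeks plus 2 extra days.
Each full week contributes 5 weekdays (Mon–Fri): 67 × 5 = 335.
The 2 extra days are Monday, Tuesday — 2 of them qualify.
Total: 335 + 2 = 337.
Holidays: 2060-04-20 (Tue); 2060-06-21 (Mon); 2060-07-09 (Fri); 2060-12-04 (Sat); 2061-01-28 (Fri).
4 of the 5 holidays fall on weekdays; the rest are weekends and were already excluded.
Business days: 337 − 4 = 333.

333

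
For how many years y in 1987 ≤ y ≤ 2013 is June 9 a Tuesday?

4

Day of week of June 9 in each year:
1987: Tue ✓, 1988: Thu, 1989: Fri, 1990: Sat, 1991: Sun, 1992: Tue ✓, 1993: Wed, 1994: Thu, 1995: Fri, 1996: Sun, 1997: Mon, 1998: Tue ✓, 1999: Wed, 2000: Fri, 2001: Sat, 2002: Sun, 2003: Mon, 2004: Wed, 2005: Thu, 2006: Fri, 2007: Sat, 2008: Mon, 2009: Tue ✓, 2010: Wed, 2011: Thu, 2012: Sat, 2013: Sun
Tuesdays: 1987, 1992, 1998, 2009.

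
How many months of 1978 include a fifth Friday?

A month has five Fridays exactly when Friday falls within its first (length − 28) days.
Jan: 31 days, starts Sun → 5 of Sun, Mon, Tue
Feb: 28 days, starts Wed → 5 of (none)
Mar: 31 days, starts Wed → 5 of Wed, Thu, Fri ✓
Apr: 30 days, starts Sat → 5 of Sat, Sun
May: 31 days, starts Mon → 5 of Mon, Tue, Wed
Jun: 30 days, starts Thu → 5 of Thu, Fri ✓
Jul: 31 days, starts Sat → 5 of Sat, Sun, Mon
Aug: 31 days, starts Tue → 5 of Tue, Wed, Thu
Sep: 30 days, starts Fri → 5 of Fri, Sat ✓
Oct: 31 days, starts Sun → 5 of Sun, Mon, Tue
Nov: 30 days, starts Wed → 5 of Wed, Thu
Dec: 31 days, starts Fri → 5 of Fri, Sat, Sun ✓
Months with five Fridays: Mar, Jun, Sep, Dec.

4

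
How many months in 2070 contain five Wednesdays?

5

A month has five Wednesdays exactly when Wednesday falls within its first (length − 28) days.
Jan: 31 days, starts Wed → 5 of Wed, Thu, Fri ✓
Feb: 28 days, starts Sat → 5 of (none)
Mar: 31 days, starts Sat → 5 of Sat, Sun, Mon
Apr: 30 days, starts Tue → 5 of Tue, Wed ✓
May: 31 days, starts Thu → 5 of Thu, Fri, Sat
Jun: 30 days, starts Sun → 5 of Sun, Mon
Jul: 31 days, starts Tue → 5 of Tue, Wed, Thu ✓
Aug: 31 days, starts Fri → 5 of Fri, Sat, Sun
Sep: 30 days, starts Mon → 5 of Mon, Tue
Oct: 31 days, starts Wed → 5 of Wed, Thu, Fri ✓
Nov: 30 days, starts Sat → 5 of Sat, Sun
Dec: 31 days, starts Mon → 5 of Mon, Tue, Wed ✓
Months with five Wednesdays: Jan, Apr, Jul, Oct, Dec.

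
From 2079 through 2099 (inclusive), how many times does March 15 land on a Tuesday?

Day of week of March 15 in each year:
2079: Wed, 2080: Fri, 2081: Sat, 2082: Sun, 2083: Mon, 2084: Wed, 2085: Thu, 2086: Fri, 2087: Sat, 2088: Mon, 2089: Tue ✓, 2090: Wed, 2091: Thu, 2092: Sat, 2093: Sun, 2094: Mon, 2095: Tue ✓, 2096: Thu, 2097: Fri, 2098: Sat, 2099: Sun
Tuesdays: 2089, 2095.

2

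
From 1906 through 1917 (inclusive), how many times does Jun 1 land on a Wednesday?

1

Day of week of June 1 in each year:
1906: Fri, 1907: Sat, 1908: Mon, 1909: Tue, 1910: Wed ✓, 1911: Thu, 1912: Sat, 1913: Sun, 1914: Mon, 1915: Tue, 1916: Thu, 1917: Fri
Wednesdays: 1910.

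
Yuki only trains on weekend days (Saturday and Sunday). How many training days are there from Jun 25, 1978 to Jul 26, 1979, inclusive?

113

Jun 25, 1978 is a Sunday.
The range spans 397 days (inclusive of both endpoints).
397 = 7 × 56 + 5, so there are 56 full weeks plus 5 extra days.
Each full week contributes 2 weekend days (Sat, Sun): 56 × 2 = 112.
The 5 extra days are Sunday, Monday, Tuesday, Wednesday, Thursday — 1 of them qualifies.
Total: 112 + 1 = 113.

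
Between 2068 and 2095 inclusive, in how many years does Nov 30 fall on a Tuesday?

Day of week of November 30 in each year:
2068: Fri, 2069: Sat, 2070: Sun, 2071: Mon, 2072: Wed, 2073: Thu, 2074: Fri, 2075: Sat, 2076: Mon, 2077: Tue ✓, 2078: Wed, 2079: Thu, 2080: Sat, 2081: Sun, 2082: Mon, 2083: Tue ✓, 2084: Thu, 2085: Fri, 2086: Sat, 2087: Sun, 2088: Tue ✓, 2089: Wed, 2090: Thu, 2091: Fri, 2092: Sun, 2093: Mon, 2094: Tue ✓, 2095: Wed
Tuesdays: 2077, 2083, 2088, 2094.

4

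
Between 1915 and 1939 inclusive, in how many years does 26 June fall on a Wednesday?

Day of week of June 26 in each year:
1915: Sat, 1916: Mon, 1917: Tue, 1918: Wed ✓, 1919: Thu, 1920: Sat, 1921: Sun, 1922: Mon, 1923: Tue, 1924: Thu, 1925: Fri, 1926: Sat, 1927: Sun, 1928: Tue, 1929: Wed ✓, 1930: Thu, 1931: Fri, 1932: Sun, 1933: Mon, 1934: Tue, 1935: Wed ✓, 1936: Fri, 1937: Sat, 1938: Sun, 1939: Mon
Wednesdays: 1918, 1929, 1935.

3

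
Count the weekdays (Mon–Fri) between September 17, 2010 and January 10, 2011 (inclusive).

82 weekdays

September 17, 2010 is a Friday.
The range spans 116 days (inclusive of both endpoints).
116 = 7 × 16 + 4, so there are 16 full weeks plus 4 extra days.
Each full week contributes 5 weekdays (Mon–Fri): 16 × 5 = 80.
The 4 extra days are Fri, Sat, Sun, Mon — 2 of them qualify.
Total: 80 + 2 = 82.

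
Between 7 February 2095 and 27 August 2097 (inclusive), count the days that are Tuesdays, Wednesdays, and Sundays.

7 February 2095 is a Monday.
The range spans 933 days (inclusive of both endpoints).
933 = 7 × 133 + 2, so there are 133 full weeks plus 2 extra days.
Each full week contributes 3 days from the set (Tue, Wed, Sun): 133 × 3 = 399.
The 2 extra days are Monday, Tuesday — 1 of them qualifies.
Total: 399 + 1 = 400.

400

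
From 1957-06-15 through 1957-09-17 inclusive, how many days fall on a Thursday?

1957-06-15 is a Saturday.
That's 95 days from start to end, counting both.
95 = 7 × 13 + 4, so there are 13 full weeks plus 4 extra days.
Each full week contributes one Thursday: 13 so far.
The 4 extra days are Sat, Sun, Mon, Tue — none qualify.
Total: 13 + 0 = 13.

13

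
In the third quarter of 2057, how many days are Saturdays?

13

2057-07-01 is a Sunday.
From 2057-07-01 to 2057-09-30 is 92 days inclusive.
92 = 7 × 13 + 1, so there are 13 full weeks plus 1 extra day.
Each full week contributes one Saturday: 13 so far.
The 1 extra day is Sunday — none qualify.
Total: 13 + 0 = 13.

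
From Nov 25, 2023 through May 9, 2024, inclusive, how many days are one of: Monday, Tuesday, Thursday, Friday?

95

Nov 25, 2023 is a Saturday.
From Nov 25, 2023 to May 9, 2024 is 167 days inclusive.
167 = 7 × 23 + 6, so there are 23 full weeks plus 6 extra days.
Each full week contributes 4 days from the set (Mon, Tue, Thu, Fri): 23 × 4 = 92.
The 6 extra days are Sat, Sun, Mon, Tue, Wed, Thu — 3 of them qualify.
Total: 92 + 3 = 95.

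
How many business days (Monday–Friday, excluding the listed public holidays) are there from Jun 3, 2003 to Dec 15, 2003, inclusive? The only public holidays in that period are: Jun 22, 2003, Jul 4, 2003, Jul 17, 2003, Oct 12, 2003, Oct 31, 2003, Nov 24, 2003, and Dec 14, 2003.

136

Jun 3, 2003 is a Tuesday.
That's 196 days from start to end, counting both.
196 = 7 × 28, so the span is exactly 28 full weeks.
Each full week contributes 5 weekdays (Mon–Fri): 28 × 5 = 140.
Holidays: Jun 22, 2003 (Sun); Jul 4, 2003 (Fri); Jul 17, 2003 (Thu); Oct 12, 2003 (Sun); Oct 31, 2003 (Fri); Nov 24, 2003 (Mon); Dec 14, 2003 (Sun).
4 of the 7 holidays fall on weekdays; the rest are weekends and were already excluded.
Business days: 140 − 4 = 136.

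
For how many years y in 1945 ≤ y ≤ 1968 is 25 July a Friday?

3

Day of week of July 25 in each year:
1945: Wed, 1946: Thu, 1947: Fri ✓, 1948: Sun, 1949: Mon, 1950: Tue, 1951: Wed, 1952: Fri ✓, 1953: Sat, 1954: Sun, 1955: Mon, 1956: Wed, 1957: Thu, 1958: Fri ✓, 1959: Sat, 1960: Mon, 1961: Tue, 1962: Wed, 1963: Thu, 1964: Sat, 1965: Sun, 1966: Mon, 1967: Tue, 1968: Thu
Fridays: 1947, 1952, 1958.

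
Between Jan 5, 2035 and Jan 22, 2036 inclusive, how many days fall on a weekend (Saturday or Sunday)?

110

Jan 5, 2035 is a Friday.
The range spans 383 days (inclusive of both endpoints).
383 = 7 × 54 + 5, so there are 54 full weeks plus 5 extra days.
Each full week contributes 2 weekend days (Sat, Sun): 54 × 2 = 108.
The 5 extra days are Friday, Saturday, Sunday, Monday, Tuesday — 2 of them qualify.
Total: 108 + 2 = 110.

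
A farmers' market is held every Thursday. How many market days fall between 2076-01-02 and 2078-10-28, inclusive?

2076-01-02 is a Thursday.
The range spans 1031 days (inclusive of both endpoints).
1031 = 7 × 147 + 2, so there are 147 full weeks plus 2 extra days.
Each full week contributes one Thursday: 147 so far.
The 2 extra days are Thu, Fri — 1 of them qualifies.
Total: 147 + 1 = 148.

148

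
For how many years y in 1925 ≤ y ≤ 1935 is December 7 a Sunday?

1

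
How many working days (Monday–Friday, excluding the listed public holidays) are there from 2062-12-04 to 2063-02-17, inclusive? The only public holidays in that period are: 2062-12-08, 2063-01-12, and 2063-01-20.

2062-12-04 is a Monday.
That's 76 days from start to end, counting both.
76 = 7 × 10 + 6, so there are 10 full weeks plus 6 extra days.
Each full week contributes 5 weekdays (Mon–Fri): 10 × 5 = 50.
The 6 extra days are Monday, Tuesday, Wednesday, Thursday, Friday, Saturday — 5 of them qualify.
Total: 50 + 5 = 55.
Holidays: 2062-12-08 (Fri); 2063-01-12 (Fri); 2063-01-20 (Sat).
2 of the 3 holidays fall on weekdays; the rest are weekends and were already excluded.
Business days: 55 − 2 = 53.

53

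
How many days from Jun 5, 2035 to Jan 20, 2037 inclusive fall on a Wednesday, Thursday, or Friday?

Jun 5, 2035 is a Tuesday.
That's 596 days from start to end, counting both.
596 = 7 × 85 + 1, so there are 85 full weeks plus 1 extra day.
Each full week contributes 3 days from the set (Wed, Thu, Fri): 85 × 3 = 255.
The 1 extra day is Tuesday — none qualify.
Total: 255 + 0 = 255.

255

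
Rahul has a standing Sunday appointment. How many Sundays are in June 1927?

1 June 1927 is a Wednesday.
That's 30 days from start to end, counting both.
30 = 7 × 4 + 2, so there are 4 full weeks plus 2 extra days.
Each full week contributes one Sunday: 4 so far.
The 2 extra days are Wed, Thu — none qualify.
Total: 4 + 0 = 4.

4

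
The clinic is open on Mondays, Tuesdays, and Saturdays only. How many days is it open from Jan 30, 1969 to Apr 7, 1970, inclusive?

186

Jan 30, 1969 is a Thursday.
That's 433 days from start to end, counting both.
433 = 7 × 61 + 6, so there are 61 full weeks plus 6 extra days.
Each full week contributes 3 days from the set (Mon, Tue, Sat): 61 × 3 = 183.
The 6 extra days are Thursday, Friday, Saturday, Sunday, Monday, Tuesday — 3 of them qualify.
Total: 183 + 3 = 186.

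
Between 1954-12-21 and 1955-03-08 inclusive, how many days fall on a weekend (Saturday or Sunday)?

22

1954-12-21 is a Tuesday.
From 1954-12-21 to 1955-03-08 is 78 days inclusive.
78 = 7 × 11 + 1, so there are 11 full weeks plus 1 extra day.
Each full week contributes 2 weekend days (Sat, Sun): 11 × 2 = 22.
The 1 extra day is Tue — none qualify.
Total: 22 + 0 = 22.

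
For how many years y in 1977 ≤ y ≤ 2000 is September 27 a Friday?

Day of week of September 27 in each year:
1977: Tue, 1978: Wed, 1979: Thu, 1980: Sat, 1981: Sun, 1982: Mon, 1983: Tue, 1984: Thu, 1985: Fri ✓, 1986: Sat, 1987: Sun, 1988: Tue, 1989: Wed, 1990: Thu, 1991: Fri ✓, 1992: Sun, 1993: Mon, 1994: Tue, 1995: Wed, 1996: Fri ✓, 1997: Sat, 1998: Sun, 1999: Mon, 2000: Wed
Fridays: 1985, 1991, 1996.

3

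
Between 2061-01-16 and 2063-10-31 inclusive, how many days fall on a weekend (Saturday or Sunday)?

291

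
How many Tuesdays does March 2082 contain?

5

2082-03-01 is a Sunday.
That's 31 days from start to end, counting both.
31 = 7 × 4 + 3, so there are 4 full weeks plus 3 extra days.
Each full week contributes one Tuesday: 4 so far.
The 3 extra days are Sunday, Monday, Tuesday — 1 of them qualifies.
Total: 4 + 1 = 5.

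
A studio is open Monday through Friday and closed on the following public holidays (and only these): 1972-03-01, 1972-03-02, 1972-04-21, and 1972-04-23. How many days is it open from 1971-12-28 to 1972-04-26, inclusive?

84 business days

1971-12-28 is a Tuesday.
That's 121 days from start to end, counting both.
121 = 7 × 17 + 2, so there are 17 full weeks plus 2 extra days.
Each full week contributes 5 weekdays (Mon–Fri): 17 × 5 = 85.
The 2 extra days are Tue, Wed — 2 of them qualify.
Total: 85 + 2 = 87.
Holidays: 1972-03-01 (Wed); 1972-03-02 (Thu); 1972-04-21 (Fri); 1972-04-23 (Sun).
3 of the 4 holidays fall on weekdays; the rest are weekends and were already excluded.
Business days: 87 − 3 = 84.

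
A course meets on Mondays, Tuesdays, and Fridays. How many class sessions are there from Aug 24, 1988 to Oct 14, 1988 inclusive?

22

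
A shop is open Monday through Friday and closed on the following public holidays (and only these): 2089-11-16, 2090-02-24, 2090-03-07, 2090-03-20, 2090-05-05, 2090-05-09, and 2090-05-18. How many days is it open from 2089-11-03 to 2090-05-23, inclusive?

2089-11-03 is a Thursday.
The range spans 202 days (inclusive of both endpoints).
202 = 7 × 28 + 6, so there are 28 full weeks plus 6 extra days.
Each full week contributes 5 weekdays (Mon–Fri): 28 × 5 = 140.
The 6 extra days are Thu, Fri, Sat, Sun, Mon, Tue — 4 of them qualify.
Total: 140 + 4 = 144.
Holidays: 2089-11-16 (Wed); 2090-02-24 (Fri); 2090-03-07 (Tue); 2090-03-20 (Mon); 2090-05-05 (Fri); 2090-05-09 (Tue); 2090-05-18 (Thu).
All 7 holidays fall on weekdays, so subtract 7.
Business days: 144 − 7 = 137.

137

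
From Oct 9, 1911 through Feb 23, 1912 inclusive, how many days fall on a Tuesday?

Oct 9, 1911 is a Monday.
The range spans 138 days (inclusive of both endpoints).
138 = 7 × 19 + 5, so there are 19 full weeks plus 5 extra days.
Each full week contributes one Tuesday: 19 so far.
The 5 extra days are Mon, Tue, Wed, Thu, Fri — 1 of them qualifies.
Total: 19 + 1 = 20.

20 Tuesdays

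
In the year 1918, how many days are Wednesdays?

1918-01-01 is a Tuesday.
From 1918-01-01 to 1918-12-31 is 365 days inclusive.
365 = 7 × 52 + 1, so there are 52 full weeks plus 1 extra day.
Each full week contributes one Wednesday: 52 so far.
The 1 extra day is Tuesday — none qualify.
Total: 52 + 0 = 52.

52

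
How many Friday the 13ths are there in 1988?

1

The 13th falls on a Friday when the month's 13th has weekday Fri.
Jan 13 is Wed; Feb 13 is Sat; Mar 13 is Sun; Apr 13 is Wed; May 13 is Fri ✓; Jun 13 is Mon; Jul 13 is Wed; Aug 13 is Sat; Sep 13 is Tue; Oct 13 is Thu; Nov 13 is Sun; Dec 13 is Tue.
Friday the 13ths: May.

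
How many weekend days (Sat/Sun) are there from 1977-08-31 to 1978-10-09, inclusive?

1977-08-31 is a Wednesday.
That's 405 days from start to end, counting both.
405 = 7 × 57 + 6, so there are 57 full weeks plus 6 extra days.
Each full week contributes 2 weekend days (Sat, Sun): 57 × 2 = 114.
The 6 extra days are Wed, Thu, Fri, Sat, Sun, Mon — 2 of them qualify.
Total: 114 + 2 = 116.

116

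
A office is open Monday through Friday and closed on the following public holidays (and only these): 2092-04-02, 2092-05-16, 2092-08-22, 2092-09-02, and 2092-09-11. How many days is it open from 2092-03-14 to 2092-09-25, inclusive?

135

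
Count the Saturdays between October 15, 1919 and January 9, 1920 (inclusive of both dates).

12 Saturdays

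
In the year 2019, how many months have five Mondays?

4

A month has five Mondays exactly when Monday falls within its first (length − 28) days.
Jan: 31 days, starts Tue → 5 of Tue, Wed, Thu
Feb: 28 days, starts Fri → 5 of (none)
Mar: 31 days, starts Fri → 5 of Fri, Sat, Sun
Apr: 30 days, starts Mon → 5 of Mon, Tue ✓
May: 31 days, starts Wed → 5 of Wed, Thu, Fri
Jun: 30 days, starts Sat → 5 of Sat, Sun
Jul: 31 days, starts Mon → 5 of Mon, Tue, Wed ✓
Aug: 31 days, starts Thu → 5 of Thu, Fri, Sat
Sep: 30 days, starts Sun → 5 of Sun, Mon ✓
Oct: 31 days, starts Tue → 5 of Tue, Wed, Thu
Nov: 30 days, starts Fri → 5 of Fri, Sat
Dec: 31 days, starts Sun → 5 of Sun, Mon, Tue ✓
Months with five Mondays: Apr, Jul, Sep, Dec.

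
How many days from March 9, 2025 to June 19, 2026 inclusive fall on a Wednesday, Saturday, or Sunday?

March 9, 2025 is a Sunday.
That's 468 days from start to end, counting both.
468 = 7 × 66 + 6, so there are 66 full weeks plus 6 extra days.
Each full week contributes 3 days from the set (Wed, Sat, Sun): 66 × 3 = 198.
The 6 extra days are Sunday, Monday, Tuesday, Wednesday, Thursday, Friday — 2 of them qualify.
Total: 198 + 2 = 200.

200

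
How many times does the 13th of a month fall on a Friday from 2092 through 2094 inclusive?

5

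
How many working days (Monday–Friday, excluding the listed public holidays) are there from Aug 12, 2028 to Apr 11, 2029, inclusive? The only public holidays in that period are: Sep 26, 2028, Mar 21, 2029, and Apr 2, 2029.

Aug 12, 2028 is a Saturday.
The range spans 243 days (inclusive of both endpoints).
243 = 7 × 34 + 5, so there are 34 full weeks plus 5 extra days.
Each full week contributes 5 weekdays (Mon–Fri): 34 × 5 = 170.
The 5 extra days are Sat, Sun, Mon, Tue, Wed — 3 of them qualify.
Total: 170 + 3 = 173.
Holidays: Sep 26, 2028 (Tue); Mar 21, 2029 (Wed); Apr 2, 2029 (Mon).
All 3 holidays fall on weekdays, so subtract 3.
Business days: 173 − 3 = 170.

170 working days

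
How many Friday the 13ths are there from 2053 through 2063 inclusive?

18

Friday-the-13ths by year:
2053: Jun
2054: Feb, Mar, Nov
2055: Aug
2056: Oct
2057: Apr, Jul
2058: Sep, Dec
2059: Jun
2060: Feb, Aug
2061: May
2062: Jan, Oct
2063: Apr, Jul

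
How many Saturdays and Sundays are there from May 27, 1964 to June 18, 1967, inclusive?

320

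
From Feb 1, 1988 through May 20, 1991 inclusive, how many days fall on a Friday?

Feb 1, 1988 is a Monday.
The range spans 1205 days (inclusive of both endpoints).
1205 = 7 × 172 + 1, so there are 172 full weeks plus 1 extra day.
Each full week contributes one Friday: 172 so far.
The 1 extra day is Mon — none qualify.
Total: 172 + 0 = 172.

172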